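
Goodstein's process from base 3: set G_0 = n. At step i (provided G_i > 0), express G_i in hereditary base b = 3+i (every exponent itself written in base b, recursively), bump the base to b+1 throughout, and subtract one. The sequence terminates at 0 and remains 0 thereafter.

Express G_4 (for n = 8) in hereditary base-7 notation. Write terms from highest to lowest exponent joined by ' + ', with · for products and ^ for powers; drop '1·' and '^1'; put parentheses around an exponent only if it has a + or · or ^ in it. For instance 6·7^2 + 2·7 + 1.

G_0=8  [base 3] 2·3 + 2  →[3↦4]→  2·4 + 2 = 10  −1 ⇒ G_1=9
G_1=9  [base 4] 2·4 + 1  →[4↦5]→  2·5 + 1 = 11  −1 ⇒ G_2=10
G_2=10  [base 5] 2·5  →[5↦6]→  2·6 = 12  −1 ⇒ G_3=11
G_3=11  [base 6] 6 + 5  →[6↦7]→  7 + 5 = 12  −1 ⇒ G_4=11
G_4=11  [base 7] 7 + 4  →[7↦8]→  8 + 4 = 12  −1 ⇒ G_5=11

7 + 4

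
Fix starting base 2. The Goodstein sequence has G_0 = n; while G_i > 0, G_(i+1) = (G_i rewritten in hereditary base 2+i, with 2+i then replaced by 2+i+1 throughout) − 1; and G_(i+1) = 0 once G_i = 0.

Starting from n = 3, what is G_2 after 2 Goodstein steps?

3

3 —HB2→ 2 + 1 —bump→ 3 + 1 = 4 —(−1)→ 3
3 —HB3→ 3 —bump→ 4 = 4 —(−1)→ 3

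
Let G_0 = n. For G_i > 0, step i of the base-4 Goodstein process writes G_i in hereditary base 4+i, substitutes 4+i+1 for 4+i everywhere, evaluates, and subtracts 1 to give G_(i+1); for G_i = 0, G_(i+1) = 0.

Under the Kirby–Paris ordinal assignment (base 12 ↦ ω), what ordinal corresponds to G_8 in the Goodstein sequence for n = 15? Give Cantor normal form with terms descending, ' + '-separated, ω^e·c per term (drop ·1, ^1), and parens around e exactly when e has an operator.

G_0=15  [base 4] 3·4 + 3  →[4↦5]→  3·5 + 3 = 18  −1 ⇒ G_1=17
G_1=17  [base 5] 3·5 + 2  →[5↦6]→  3·6 + 2 = 20  −1 ⇒ G_2=19
G_2=19  [base 6] 3·6 + 1  →[6↦7]→  3·7 + 1 = 22  −1 ⇒ G_3=21
G_3=21  [base 7] 3·7  →[7↦8]→  3·8 = 24  −1 ⇒ G_4=23
G_4=23  [base 8] 2·8 + 7  →[8↦9]→  2·9 + 7 = 25  −1 ⇒ G_5=24
G_5=24  [base 9] 2·9 + 6  →[9↦10]→  2·10 + 6 = 26  −1 ⇒ G_6=25
G_6=25  [base 10] 2·10 + 5  →[10↦11]→  2·11 + 5 = 27  −1 ⇒ G_7=26
G_7=26  [base 11] 2·11 + 4  →[11↦12]→  2·12 + 4 = 28  −1 ⇒ G_8=27

ω·2 + 3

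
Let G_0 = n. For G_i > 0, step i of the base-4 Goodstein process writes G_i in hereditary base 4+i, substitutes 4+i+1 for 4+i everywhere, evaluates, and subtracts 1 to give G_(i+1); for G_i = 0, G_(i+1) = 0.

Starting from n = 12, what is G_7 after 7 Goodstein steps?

step 0: 12 = 3·4; sub 5 for 4: 3·5; = 15; G_1 = 15−1 = 14
step 1: 14 = 2·5 + 4; sub 6 for 5: 2·6 + 4; = 16; G_2 = 16−1 = 15
step 2: 15 = 2·6 + 3; sub 7 for 6: 2·7 + 3; = 17; G_3 = 17−1 = 16
step 3: 16 = 2·7 + 2; sub 8 for 7: 2·8 + 2; = 18; G_4 = 18−1 = 17
step 4: 17 = 2·8 + 1; sub 9 for 8: 2·9 + 1; = 19; G_5 = 19−1 = 18
step 5: 18 = 2·9; sub 10 for 9: 2·10; = 20; G_6 = 20−1 = 19
step 6: 19 = 10 + 9; sub 11 for 10: 11 + 9; = 20; G_7 = 20−1 = 19
step 7: 19 = 11 + 8; sub 12 for 11: 12 + 8; = 20; G_8 = 20−1 = 19

19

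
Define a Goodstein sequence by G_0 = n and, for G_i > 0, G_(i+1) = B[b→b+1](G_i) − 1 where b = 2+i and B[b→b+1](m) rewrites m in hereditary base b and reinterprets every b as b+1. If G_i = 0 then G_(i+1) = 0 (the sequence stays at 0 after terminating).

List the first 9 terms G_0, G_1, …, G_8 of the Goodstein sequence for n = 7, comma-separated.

7, 30, 259, 3127, 46657, 823543, 16777215, 37665879, 77777775

(0) 7|_2 = 2^2 + 2 + 1 ↦ 3^3 + 3 + 1|_3 = 31 ⇒ 30
(1) 30|_3 = 3^3 + 3 ↦ 4^4 + 4|_4 = 260 ⇒ 259
(2) 259|_4 = 4^4 + 3 ↦ 5^5 + 3|_5 = 3128 ⇒ 3127
(3) 3127|_5 = 5^5 + 2 ↦ 6^6 + 2|_6 = 46658 ⇒ 46657
(4) 46657|_6 = 6^6 + 1 ↦ 7^7 + 1|_7 = 823544 ⇒ 823543
(5) 823543|_7 = 7^7 ↦ 8^8|_8 = 16777216 ⇒ 16777215
(6) 16777215|_8 = 7·8^7 + 7·8^6 + 7·8^5 + 7·8^4 + 7·8^3 + 7·8^2 + 7·8 + 7 ↦ 7·9^7 + 7·9^6 + 7·9^5 + 7·9^4 + 7·9^3 + 7·9^2 + 7·9 + 7|_9 = 37665880 ⇒ 37665879
(7) 37665879|_9 = 7·9^7 + 7·9^6 + 7·9^5 + 7·9^4 + 7·9^3 + 7·9^2 + 7·9 + 6 ↦ 7·10^7 + 7·10^6 + 7·10^5 + 7·10^4 + 7·10^3 + 7·10^2 + 7·10 + 6|_10 = 77777776 ⇒ 77777775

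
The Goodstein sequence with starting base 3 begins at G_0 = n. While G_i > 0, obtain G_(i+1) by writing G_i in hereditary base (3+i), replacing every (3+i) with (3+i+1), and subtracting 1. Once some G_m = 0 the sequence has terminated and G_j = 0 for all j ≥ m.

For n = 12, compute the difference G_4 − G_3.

G_0=12  [base 3] 3^2 + 3  →[3↦4]→  4^2 + 4 = 20  −1 ⇒ G_1=19
G_1=19  [base 4] 4^2 + 3  →[4↦5]→  5^2 + 3 = 28  −1 ⇒ G_2=27
G_2=27  [base 5] 5^2 + 2  →[5↦6]→  6^2 + 2 = 38  −1 ⇒ G_3=37
G_3=37  [base 6] 6^2 + 1  →[6↦7]→  7^2 + 1 = 50  −1 ⇒ G_4=49

12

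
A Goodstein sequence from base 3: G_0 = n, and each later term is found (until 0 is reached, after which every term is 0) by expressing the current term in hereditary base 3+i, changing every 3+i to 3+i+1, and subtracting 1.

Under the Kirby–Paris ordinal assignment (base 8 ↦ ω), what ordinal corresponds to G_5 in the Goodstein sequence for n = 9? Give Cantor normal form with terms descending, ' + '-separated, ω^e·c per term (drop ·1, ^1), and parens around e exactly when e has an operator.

ω·2 + 7

G_0 = 9. HB_3(9) = 3^2. Bump = 16. G_1 = 15.
G_1 = 15. HB_4(15) = 3·4 + 3. Bump = 18. G_2 = 17.
G_2 = 17. HB_5(17) = 3·5 + 2. Bump = 20. G_3 = 19.
G_3 = 19. HB_6(19) = 3·6 + 1. Bump = 22. G_4 = 21.
G_4 = 21. HB_7(21) = 3·7. Bump = 24. G_5 = 23.
G_5 = 23. HB_8(23) = 2·8 + 7. Bump = 25. G_6 = 24.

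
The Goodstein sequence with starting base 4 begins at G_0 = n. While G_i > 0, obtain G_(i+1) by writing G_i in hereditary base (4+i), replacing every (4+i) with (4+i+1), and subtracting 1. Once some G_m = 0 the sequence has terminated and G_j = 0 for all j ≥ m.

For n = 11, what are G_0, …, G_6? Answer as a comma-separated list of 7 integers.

11, 12, 13, 14, 15, 15, 15

G_0 = 11. HB_4(11) = 2·4 + 3. Bump = 13. G_1 = 12.
G_1 = 12. HB_5(12) = 2·5 + 2. Bump = 14. G_2 = 13.
G_2 = 13. HB_6(13) = 2·6 + 1. Bump = 15. G_3 = 14.
G_3 = 14. HB_7(14) = 2·7. Bump = 16. G_4 = 15.
G_4 = 15. HB_8(15) = 8 + 7. Bump = 16. G_5 = 15.
G_5 = 15. HB_9(15) = 9 + 6. Bump = 16. G_6 = 15.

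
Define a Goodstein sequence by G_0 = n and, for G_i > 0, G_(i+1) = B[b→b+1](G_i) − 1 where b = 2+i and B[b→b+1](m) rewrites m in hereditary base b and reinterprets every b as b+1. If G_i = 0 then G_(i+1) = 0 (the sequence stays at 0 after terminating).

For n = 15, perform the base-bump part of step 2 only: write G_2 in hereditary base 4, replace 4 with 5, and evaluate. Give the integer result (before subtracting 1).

i=0: 15 = 2^(2 + 1) + 2^2 + 2 + 1 (b=2); 2→3: 3^(3 + 1) + 3^3 + 3 + 1 = 112; 112−1 = 111
i=1: 111 = 3^(3 + 1) + 3^3 + 3 (b=3); 3→4: 4^(4 + 1) + 4^4 + 4 = 1284; 1284−1 = 1283

18753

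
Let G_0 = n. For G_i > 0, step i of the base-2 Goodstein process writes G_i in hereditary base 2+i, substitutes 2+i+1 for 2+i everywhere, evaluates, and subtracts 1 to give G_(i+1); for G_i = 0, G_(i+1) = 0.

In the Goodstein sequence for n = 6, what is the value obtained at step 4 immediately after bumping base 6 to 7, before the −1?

6 —HB2→ 2^2 + 2 —bump→ 3^3 + 3 = 30 —(−1)→ 29
29 —HB3→ 3^3 + 2 —bump→ 4^4 + 2 = 258 —(−1)→ 257
257 —HB4→ 4^4 + 1 —bump→ 5^5 + 1 = 3126 —(−1)→ 3125
3125 —HB5→ 5^5 —bump→ 6^6 = 46656 —(−1)→ 46655
46655 —HB6→ 5·6^5 + 5·6^4 + 5·6^3 + 5·6^2 + 5·6 + 5 —bump→ 5·7^5 + 5·7^4 + 5·7^3 + 5·7^2 + 5·7 + 5 = 98040 —(−1)→ 98039

98040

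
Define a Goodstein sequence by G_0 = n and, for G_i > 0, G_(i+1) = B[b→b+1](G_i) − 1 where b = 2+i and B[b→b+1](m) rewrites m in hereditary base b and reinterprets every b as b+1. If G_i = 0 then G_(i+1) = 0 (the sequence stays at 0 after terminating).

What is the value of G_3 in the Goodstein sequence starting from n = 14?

(0) 14|_2 = 2^(2 + 1) + 2^2 + 2 ↦ 3^(3 + 1) + 3^3 + 3|_3 = 111 ⇒ 110
(1) 110|_3 = 3^(3 + 1) + 3^3 + 2 ↦ 4^(4 + 1) + 4^4 + 2|_4 = 1282 ⇒ 1281
(2) 1281|_4 = 4^(4 + 1) + 4^4 + 1 ↦ 5^(5 + 1) + 5^5 + 1|_5 = 18751 ⇒ 18750
(3) 18750|_5 = 5^(5 + 1) + 5^5 ↦ 6^(6 + 1) + 6^6|_6 = 326592 ⇒ 326591

18750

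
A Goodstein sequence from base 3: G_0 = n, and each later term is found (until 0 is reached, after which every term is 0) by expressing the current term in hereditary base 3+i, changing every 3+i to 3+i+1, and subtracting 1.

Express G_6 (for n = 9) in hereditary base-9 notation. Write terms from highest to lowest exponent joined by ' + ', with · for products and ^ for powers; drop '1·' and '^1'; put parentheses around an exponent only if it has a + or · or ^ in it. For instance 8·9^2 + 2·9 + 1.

G_0 = 9. HB_3(9) = 3^2. Bump = 16. G_1 = 15.
G_1 = 15. HB_4(15) = 3·4 + 3. Bump = 18. G_2 = 17.
G_2 = 17. HB_5(17) = 3·5 + 2. Bump = 20. G_3 = 19.
G_3 = 19. HB_6(19) = 3·6 + 1. Bump = 22. G_4 = 21.
G_4 = 21. HB_7(21) = 3·7. Bump = 24. G_5 = 23.
G_5 = 23. HB_8(23) = 2·8 + 7. Bump = 25. G_6 = 24.

2·9 + 6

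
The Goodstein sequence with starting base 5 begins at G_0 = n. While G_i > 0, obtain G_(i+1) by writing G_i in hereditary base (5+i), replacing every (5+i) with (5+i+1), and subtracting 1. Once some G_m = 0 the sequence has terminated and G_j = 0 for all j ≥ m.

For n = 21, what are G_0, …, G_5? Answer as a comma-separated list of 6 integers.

(0) 21|_5 = 4·5 + 1 ↦ 4·6 + 1|_6 = 25 ⇒ 24
(1) 24|_6 = 4·6 ↦ 4·7|_7 = 28 ⇒ 27
(2) 27|_7 = 3·7 + 6 ↦ 3·8 + 6|_8 = 30 ⇒ 29
(3) 29|_8 = 3·8 + 5 ↦ 3·9 + 5|_9 = 32 ⇒ 31
(4) 31|_9 = 3·9 + 4 ↦ 3·10 + 4|_10 = 34 ⇒ 33

21, 24, 27, 29, 31, 33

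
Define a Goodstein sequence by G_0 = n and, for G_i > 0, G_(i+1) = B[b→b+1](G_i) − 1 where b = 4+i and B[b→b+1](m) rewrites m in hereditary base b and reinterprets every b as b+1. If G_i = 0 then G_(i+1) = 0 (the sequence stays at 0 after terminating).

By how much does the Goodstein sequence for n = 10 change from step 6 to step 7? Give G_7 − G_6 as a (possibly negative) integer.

10 —HB4→ 2·4 + 2 —bump→ 2·5 + 2 = 12 —(−1)→ 11
11 —HB5→ 2·5 + 1 —bump→ 2·6 + 1 = 13 —(−1)→ 12
12 —HB6→ 2·6 —bump→ 2·7 = 14 —(−1)→ 13
13 —HB7→ 7 + 6 —bump→ 8 + 6 = 14 —(−1)→ 13
13 —HB8→ 8 + 5 —bump→ 9 + 5 = 14 —(−1)→ 13
13 —HB9→ 9 + 4 —bump→ 10 + 4 = 14 —(−1)→ 13
13 —HB10→ 10 + 3 —bump→ 11 + 3 = 14 —(−1)→ 13

0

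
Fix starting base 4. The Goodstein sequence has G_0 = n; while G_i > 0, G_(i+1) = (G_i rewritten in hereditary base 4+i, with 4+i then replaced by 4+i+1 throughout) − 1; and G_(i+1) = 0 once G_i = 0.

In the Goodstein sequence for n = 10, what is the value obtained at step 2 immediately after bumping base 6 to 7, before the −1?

14

i=0: 10 = 2·4 + 2 (b=4); 4→5: 2·5 + 2 = 12; 12−1 = 11
i=1: 11 = 2·5 + 1 (b=5); 5→6: 2·6 + 1 = 13; 13−1 = 12
i=2: 12 = 2·6 (b=6); 6→7: 2·7 = 14; 14−1 = 13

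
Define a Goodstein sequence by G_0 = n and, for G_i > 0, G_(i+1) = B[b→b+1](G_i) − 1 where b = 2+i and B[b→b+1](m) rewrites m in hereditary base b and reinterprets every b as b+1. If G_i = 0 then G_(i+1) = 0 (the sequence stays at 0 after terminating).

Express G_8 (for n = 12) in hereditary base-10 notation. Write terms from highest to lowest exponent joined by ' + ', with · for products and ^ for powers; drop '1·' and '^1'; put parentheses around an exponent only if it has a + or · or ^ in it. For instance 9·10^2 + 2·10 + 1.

G_0=12  [base 2] 2^(2 + 1) + 2^2  →[2↦3]→  3^(3 + 1) + 3^3 = 108  −1 ⇒ G_1=107
G_1=107  [base 3] 3^(3 + 1) + 2·3^2 + 2·3 + 2  →[3↦4]→  4^(4 + 1) + 2·4^2 + 2·4 + 2 = 1066  −1 ⇒ G_2=1065
G_2=1065  [base 4] 4^(4 + 1) + 2·4^2 + 2·4 + 1  →[4↦5]→  5^(5 + 1) + 2·5^2 + 2·5 + 1 = 15686  −1 ⇒ G_3=15685
G_3=15685  [base 5] 5^(5 + 1) + 2·5^2 + 2·5  →[5↦6]→  6^(6 + 1) + 2·6^2 + 2·6 = 280020  −1 ⇒ G_4=280019
G_4=280019  [base 6] 6^(6 + 1) + 2·6^2 + 6 + 5  →[6↦7]→  7^(7 + 1) + 2·7^2 + 7 + 5 = 5764911  −1 ⇒ G_5=5764910
G_5=5764910  [base 7] 7^(7 + 1) + 2·7^2 + 7 + 4  →[7↦8]→  8^(8 + 1) + 2·8^2 + 8 + 4 = 134217868  −1 ⇒ G_6=134217867
G_6=134217867  [base 8] 8^(8 + 1) + 2·8^2 + 8 + 3  →[8↦9]→  9^(9 + 1) + 2·9^2 + 9 + 3 = 3486784575  −1 ⇒ G_7=3486784574
G_7=3486784574  [base 9] 9^(9 + 1) + 2·9^2 + 9 + 2  →[9↦10]→  10^(10 + 1) + 2·10^2 + 10 + 2 = 100000000212  −1 ⇒ G_8=100000000211
G_8=100000000211  [base 10] 10^(10 + 1) + 2·10^2 + 10 + 1  →[10↦11]→  11^(11 + 1) + 2·11^2 + 11 + 1 = 3138428376975  −1 ⇒ G_9=3138428376974

10^(10 + 1) + 2·10^2 + 10 + 1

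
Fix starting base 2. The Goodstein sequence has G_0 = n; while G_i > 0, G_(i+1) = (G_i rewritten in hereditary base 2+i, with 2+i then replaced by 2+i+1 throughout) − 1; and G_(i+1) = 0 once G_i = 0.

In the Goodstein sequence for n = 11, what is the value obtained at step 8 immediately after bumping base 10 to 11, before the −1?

[0] 11 ≡ 2^(2 + 1) + 2 + 1 (base 2). Lift 3: 85. −1: 84.
[1] 84 ≡ 3^(3 + 1) + 3 (base 3). Lift 4: 1028. −1: 1027.
[2] 1027 ≡ 4^(4 + 1) + 3 (base 4). Lift 5: 15628. −1: 15627.
[3] 15627 ≡ 5^(5 + 1) + 2 (base 5). Lift 6: 279938. −1: 279937.
[4] 279937 ≡ 6^(6 + 1) + 1 (base 6). Lift 7: 5764802. −1: 5764801.
[5] 5764801 ≡ 7^(7 + 1) (base 7). Lift 8: 134217728. −1: 134217727.
[6] 134217727 ≡ 7·8^8 + 7·8^7 + 7·8^6 + 7·8^5 + 7·8^4 + 7·8^3 + 7·8^2 + 7·8 + 7 (base 8). Lift 9: 2749609303. −1: 2749609302.
[7] 2749609302 ≡ 7·9^9 + 7·9^7 + 7·9^6 + 7·9^5 + 7·9^4 + 7·9^3 + 7·9^2 + 7·9 + 6 (base 9). Lift 10: 70077777776. −1: 70077777775.
[8] 70077777775 ≡ 7·10^10 + 7·10^7 + 7·10^6 + 7·10^5 + 7·10^4 + 7·10^3 + 7·10^2 + 7·10 + 5 (base 10). Lift 11: 1997331745491. −1: 1997331745490.

1997331745491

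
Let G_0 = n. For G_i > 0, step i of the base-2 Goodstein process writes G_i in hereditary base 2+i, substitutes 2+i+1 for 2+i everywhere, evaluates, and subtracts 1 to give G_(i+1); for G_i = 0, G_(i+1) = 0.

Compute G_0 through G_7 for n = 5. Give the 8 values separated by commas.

i=0: 5 = 2^2 + 1 (b=2); 2→3: 3^3 + 1 = 28; 28−1 = 27
i=1: 27 = 3^3 (b=3); 3→4: 4^4 = 256; 256−1 = 255
i=2: 255 = 3·4^3 + 3·4^2 + 3·4 + 3 (b=4); 4→5: 3·5^3 + 3·5^2 + 3·5 + 3 = 468; 468−1 = 467
i=3: 467 = 3·5^3 + 3·5^2 + 3·5 + 2 (b=5); 5→6: 3·6^3 + 3·6^2 + 3·6 + 2 = 776; 776−1 = 775
i=4: 775 = 3·6^3 + 3·6^2 + 3·6 + 1 (b=6); 6→7: 3·7^3 + 3·7^2 + 3·7 + 1 = 1198; 1198−1 = 1197
i=5: 1197 = 3·7^3 + 3·7^2 + 3·7 (b=7); 7→8: 3·8^3 + 3·8^2 + 3·8 = 1752; 1752−1 = 1751
i=6: 1751 = 3·8^3 + 3·8^2 + 2·8 + 7 (b=8); 8→9: 3·9^3 + 3·9^2 + 2·9 + 7 = 2455; 2455−1 = 2454

5, 27, 255, 467, 775, 1197, 1751, 2454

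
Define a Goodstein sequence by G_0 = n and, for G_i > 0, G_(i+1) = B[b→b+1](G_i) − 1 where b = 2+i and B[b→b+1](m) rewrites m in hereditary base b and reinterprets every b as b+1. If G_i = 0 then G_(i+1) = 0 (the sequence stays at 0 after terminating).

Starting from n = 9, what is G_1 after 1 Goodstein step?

81

base 2: 9 = 2^(2 + 1) + 1; at 3: 3^(3 + 1) + 1 = 82; next = 81
base 3: 81 = 3^(3 + 1); at 4: 4^(4 + 1) = 1024; next = 1023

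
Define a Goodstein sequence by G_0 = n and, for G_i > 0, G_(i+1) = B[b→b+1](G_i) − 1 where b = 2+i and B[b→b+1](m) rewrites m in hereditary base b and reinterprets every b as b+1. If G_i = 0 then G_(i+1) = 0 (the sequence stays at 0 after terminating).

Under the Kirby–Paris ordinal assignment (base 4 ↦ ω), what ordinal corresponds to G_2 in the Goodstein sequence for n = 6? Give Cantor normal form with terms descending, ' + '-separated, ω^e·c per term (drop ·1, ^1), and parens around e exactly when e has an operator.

i=0: 6 = 2^2 + 2 (b=2); 2→3: 3^3 + 3 = 30; 30−1 = 29
i=1: 29 = 3^3 + 2 (b=3); 3→4: 4^4 + 2 = 258; 258−1 = 257
i=2: 257 = 4^4 + 1 (b=4); 4→5: 5^5 + 1 = 3126; 3126−1 = 3125

ω^ω + 1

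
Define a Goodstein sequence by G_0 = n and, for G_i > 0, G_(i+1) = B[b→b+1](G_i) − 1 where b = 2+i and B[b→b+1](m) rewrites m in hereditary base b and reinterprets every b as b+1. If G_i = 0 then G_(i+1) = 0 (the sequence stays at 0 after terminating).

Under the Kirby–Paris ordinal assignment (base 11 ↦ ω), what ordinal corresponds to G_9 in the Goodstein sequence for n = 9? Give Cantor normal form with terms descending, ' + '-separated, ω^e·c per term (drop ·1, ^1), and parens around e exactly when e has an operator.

ω^ω·3 + ω^3·3 + ω^2·3 + ω·2 + 4

G_0 = 9. HB_2(9) = 2^(2 + 1) + 1. Bump = 82. G_1 = 81.
G_1 = 81. HB_3(81) = 3^(3 + 1). Bump = 1024. G_2 = 1023.
G_2 = 1023. HB_4(1023) = 3·4^4 + 3·4^3 + 3·4^2 + 3·4 + 3. Bump = 9843. G_3 = 9842.
G_3 = 9842. HB_5(9842) = 3·5^5 + 3·5^3 + 3·5^2 + 3·5 + 2. Bump = 140744. G_4 = 140743.
G_4 = 140743. HB_6(140743) = 3·6^6 + 3·6^3 + 3·6^2 + 3·6 + 1. Bump = 2471827. G_5 = 2471826.
G_5 = 2471826. HB_7(2471826) = 3·7^7 + 3·7^3 + 3·7^2 + 3·7. Bump = 50333400. G_6 = 50333399.
G_6 = 50333399. HB_8(50333399) = 3·8^8 + 3·8^3 + 3·8^2 + 2·8 + 7. Bump = 1162263922. G_7 = 1162263921.
G_7 = 1162263921. HB_9(1162263921) = 3·9^9 + 3·9^3 + 3·9^2 + 2·9 + 6. Bump = 30000003326. G_8 = 30000003325.
G_8 = 30000003325. HB_10(30000003325) = 3·10^10 + 3·10^3 + 3·10^2 + 2·10 + 5. Bump = 855935016216. G_9 = 855935016215.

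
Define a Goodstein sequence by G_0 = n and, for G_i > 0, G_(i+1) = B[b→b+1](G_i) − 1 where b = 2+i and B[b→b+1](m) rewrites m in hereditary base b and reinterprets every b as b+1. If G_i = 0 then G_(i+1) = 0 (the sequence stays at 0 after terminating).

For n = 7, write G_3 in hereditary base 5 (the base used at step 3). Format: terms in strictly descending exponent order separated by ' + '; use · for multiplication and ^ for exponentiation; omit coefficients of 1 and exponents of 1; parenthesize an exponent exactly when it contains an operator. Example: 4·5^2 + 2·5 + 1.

(0) 7|_2 = 2^2 + 2 + 1 ↦ 3^3 + 3 + 1|_3 = 31 ⇒ 30
(1) 30|_3 = 3^3 + 3 ↦ 4^4 + 4|_4 = 260 ⇒ 259
(2) 259|_4 = 4^4 + 3 ↦ 5^5 + 3|_5 = 3128 ⇒ 3127

5^5 + 2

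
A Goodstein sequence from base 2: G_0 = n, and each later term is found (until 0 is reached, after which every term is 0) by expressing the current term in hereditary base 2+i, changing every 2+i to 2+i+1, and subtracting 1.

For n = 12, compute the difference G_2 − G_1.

[0] 12 ≡ 2^(2 + 1) + 2^2 (base 2). Lift 3: 108. −1: 107.
[1] 107 ≡ 3^(3 + 1) + 2·3^2 + 2·3 + 2 (base 3). Lift 4: 1066. −1: 1065.

958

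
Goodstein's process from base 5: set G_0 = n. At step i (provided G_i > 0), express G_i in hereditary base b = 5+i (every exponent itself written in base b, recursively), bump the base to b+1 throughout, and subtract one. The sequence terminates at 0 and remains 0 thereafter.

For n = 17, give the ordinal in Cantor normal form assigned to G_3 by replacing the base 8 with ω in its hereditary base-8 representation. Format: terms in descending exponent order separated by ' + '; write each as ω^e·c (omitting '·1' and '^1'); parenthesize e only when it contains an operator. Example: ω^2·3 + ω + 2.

ω·2 + 7

base 5: 17 = 3·5 + 2; at 6: 3·6 + 2 = 20; next = 19
base 6: 19 = 3·6 + 1; at 7: 3·7 + 1 = 22; next = 21
base 7: 21 = 3·7; at 8: 3·8 = 24; next = 23
base 8: 23 = 2·8 + 7; at 9: 2·9 + 7 = 25; next = 24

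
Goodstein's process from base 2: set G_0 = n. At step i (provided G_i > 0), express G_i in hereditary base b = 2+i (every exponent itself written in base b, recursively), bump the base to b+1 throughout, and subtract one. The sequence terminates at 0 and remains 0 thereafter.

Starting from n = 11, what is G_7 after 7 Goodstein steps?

G_0 = 11. HB_2(11) = 2^(2 + 1) + 2 + 1. Bump = 85. G_1 = 84.
G_1 = 84. HB_3(84) = 3^(3 + 1) + 3. Bump = 1028. G_2 = 1027.
G_2 = 1027. HB_4(1027) = 4^(4 + 1) + 3. Bump = 15628. G_3 = 15627.
G_3 = 15627. HB_5(15627) = 5^(5 + 1) + 2. Bump = 279938. G_4 = 279937.
G_4 = 279937. HB_6(279937) = 6^(6 + 1) + 1. Bump = 5764802. G_5 = 5764801.
G_5 = 5764801. HB_7(5764801) = 7^(7 + 1). Bump = 134217728. G_6 = 134217727.
G_6 = 134217727. HB_8(134217727) = 7·8^8 + 7·8^7 + 7·8^6 + 7·8^5 + 7·8^4 + 7·8^3 + 7·8^2 + 7·8 + 7. Bump = 2749609303. G_7 = 2749609302.
G_7 = 2749609302. HB_9(2749609302) = 7·9^9 + 7·9^7 + 7·9^6 + 7·9^5 + 7·9^4 + 7·9^3 + 7·9^2 + 7·9 + 6. Bump = 70077777776. G_8 = 70077777775.

2749609302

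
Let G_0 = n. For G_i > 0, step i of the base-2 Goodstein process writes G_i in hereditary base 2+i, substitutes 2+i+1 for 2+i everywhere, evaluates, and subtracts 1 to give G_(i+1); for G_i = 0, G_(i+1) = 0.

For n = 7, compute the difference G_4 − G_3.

43530

[0] 7 ≡ 2^2 + 2 + 1 (base 2). Lift 3: 31. −1: 30.
[1] 30 ≡ 3^3 + 3 (base 3). Lift 4: 260. −1: 259.
[2] 259 ≡ 4^4 + 3 (base 4). Lift 5: 3128. −1: 3127.
[3] 3127 ≡ 5^5 + 2 (base 5). Lift 6: 46658. −1: 46657.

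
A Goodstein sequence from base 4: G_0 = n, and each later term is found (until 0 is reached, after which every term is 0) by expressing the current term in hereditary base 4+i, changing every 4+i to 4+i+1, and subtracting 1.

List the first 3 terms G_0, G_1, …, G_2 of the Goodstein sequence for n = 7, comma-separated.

7, 7, 7

base 4: 7 = 4 + 3; at 5: 5 + 3 = 8; next = 7
base 5: 7 = 5 + 2; at 6: 6 + 2 = 8; next = 7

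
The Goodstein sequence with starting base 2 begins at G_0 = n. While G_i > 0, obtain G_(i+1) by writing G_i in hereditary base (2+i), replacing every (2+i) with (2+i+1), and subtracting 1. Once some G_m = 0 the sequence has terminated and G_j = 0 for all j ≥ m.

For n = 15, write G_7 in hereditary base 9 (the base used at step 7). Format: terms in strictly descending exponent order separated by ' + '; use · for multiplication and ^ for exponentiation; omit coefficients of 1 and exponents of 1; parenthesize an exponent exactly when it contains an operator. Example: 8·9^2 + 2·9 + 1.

9^(9 + 1) + 7·9^7 + 7·9^6 + 7·9^5 + 7·9^4 + 7·9^3 + 7·9^2 + 7·9 + 6

step 0: 15 = 2^(2 + 1) + 2^2 + 2 + 1; sub 3 for 2: 3^(3 + 1) + 3^3 + 3 + 1; = 112; G_1 = 112−1 = 111
step 1: 111 = 3^(3 + 1) + 3^3 + 3; sub 4 for 3: 4^(4 + 1) + 4^4 + 4; = 1284; G_2 = 1284−1 = 1283
step 2: 1283 = 4^(4 + 1) + 4^4 + 3; sub 5 for 4: 5^(5 + 1) + 5^5 + 3; = 18753; G_3 = 18753−1 = 18752
step 3: 18752 = 5^(5 + 1) + 5^5 + 2; sub 6 for 5: 6^(6 + 1) + 6^6 + 2; = 326594; G_4 = 326594−1 = 326593
step 4: 326593 = 6^(6 + 1) + 6^6 + 1; sub 7 for 6: 7^(7 + 1) + 7^7 + 1; = 6588345; G_5 = 6588345−1 = 6588344
step 5: 6588344 = 7^(7 + 1) + 7^7; sub 8 for 7: 8^(8 + 1) + 8^8; = 150994944; G_6 = 150994944−1 = 150994943
step 6: 150994943 = 8^(8 + 1) + 7·8^7 + 7·8^6 + 7·8^5 + 7·8^4 + 7·8^3 + 7·8^2 + 7·8 + 7; sub 9 for 8: 9^(9 + 1) + 7·9^7 + 7·9^6 + 7·9^5 + 7·9^4 + 7·9^3 + 7·9^2 + 7·9 + 7; = 3524450281; G_7 = 3524450281−1 = 3524450280
step 7: 3524450280 = 9^(9 + 1) + 7·9^7 + 7·9^6 + 7·9^5 + 7·9^4 + 7·9^3 + 7·9^2 + 7·9 + 6; sub 10 for 9: 10^(10 + 1) + 7·10^7 + 7·10^6 + 7·10^5 + 7·10^4 + 7·10^3 + 7·10^2 + 7·10 + 6; = 100077777776; G_8 = 100077777776−1 = 100077777775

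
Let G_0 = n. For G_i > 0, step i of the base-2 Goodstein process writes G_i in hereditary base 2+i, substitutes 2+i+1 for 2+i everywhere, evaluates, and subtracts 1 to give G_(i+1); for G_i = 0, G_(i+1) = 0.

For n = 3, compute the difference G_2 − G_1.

G_0 = 3. HB_2(3) = 2 + 1. Bump = 4. G_1 = 3.
G_1 = 3. HB_3(3) = 3. Bump = 4. G_2 = 3.

0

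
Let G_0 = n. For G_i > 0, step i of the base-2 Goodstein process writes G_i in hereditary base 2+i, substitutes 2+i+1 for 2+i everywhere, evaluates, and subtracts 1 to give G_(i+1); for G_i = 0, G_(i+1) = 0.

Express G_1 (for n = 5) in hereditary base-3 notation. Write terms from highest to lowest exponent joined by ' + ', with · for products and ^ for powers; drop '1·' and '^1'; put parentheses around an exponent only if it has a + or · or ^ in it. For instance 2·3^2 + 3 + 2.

G_0 = 5. HB_2(5) = 2^2 + 1. Bump = 28. G_1 = 27.
G_1 = 27. HB_3(27) = 3^3. Bump = 256. G_2 = 255.

3^3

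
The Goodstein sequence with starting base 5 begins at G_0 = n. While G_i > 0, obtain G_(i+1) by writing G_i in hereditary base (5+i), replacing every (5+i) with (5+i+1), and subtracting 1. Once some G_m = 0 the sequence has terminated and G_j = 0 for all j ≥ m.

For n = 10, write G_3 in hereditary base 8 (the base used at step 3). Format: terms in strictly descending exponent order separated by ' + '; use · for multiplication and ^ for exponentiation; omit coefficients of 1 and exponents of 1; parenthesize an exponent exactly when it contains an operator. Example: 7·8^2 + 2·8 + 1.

8 + 3

G_0=10  [base 5] 2·5  →[5↦6]→  2·6 = 12  −1 ⇒ G_1=11
G_1=11  [base 6] 6 + 5  →[6↦7]→  7 + 5 = 12  −1 ⇒ G_2=11
G_2=11  [base 7] 7 + 4  →[7↦8]→  8 + 4 = 12  −1 ⇒ G_3=11
G_3=11  [base 8] 8 + 3  →[8↦9]→  9 + 3 = 12  −1 ⇒ G_4=11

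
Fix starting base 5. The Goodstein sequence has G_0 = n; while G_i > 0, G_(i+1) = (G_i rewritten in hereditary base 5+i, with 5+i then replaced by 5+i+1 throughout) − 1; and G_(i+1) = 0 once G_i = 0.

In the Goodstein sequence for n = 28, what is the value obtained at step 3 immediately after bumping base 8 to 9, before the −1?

81

step 0: 28 = 5^2 + 3; sub 6 for 5: 6^2 + 3; = 39; G_1 = 39−1 = 38
step 1: 38 = 6^2 + 2; sub 7 for 6: 7^2 + 2; = 51; G_2 = 51−1 = 50
step 2: 50 = 7^2 + 1; sub 8 for 7: 8^2 + 1; = 65; G_3 = 65−1 = 64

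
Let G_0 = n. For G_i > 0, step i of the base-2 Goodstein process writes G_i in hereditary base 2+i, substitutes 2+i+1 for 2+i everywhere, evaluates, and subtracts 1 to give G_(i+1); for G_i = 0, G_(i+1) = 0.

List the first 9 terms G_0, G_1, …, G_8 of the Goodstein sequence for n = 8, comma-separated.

base 2: 8 = 2^(2 + 1); at 3: 3^(3 + 1) = 81; next = 80
base 3: 80 = 2·3^3 + 2·3^2 + 2·3 + 2; at 4: 2·4^4 + 2·4^2 + 2·4 + 2 = 554; next = 553
base 4: 553 = 2·4^4 + 2·4^2 + 2·4 + 1; at 5: 2·5^5 + 2·5^2 + 2·5 + 1 = 6311; next = 6310
base 5: 6310 = 2·5^5 + 2·5^2 + 2·5; at 6: 2·6^6 + 2·6^2 + 2·6 = 93396; next = 93395
base 6: 93395 = 2·6^6 + 2·6^2 + 6 + 5; at 7: 2·7^7 + 2·7^2 + 7 + 5 = 1647196; next = 1647195
base 7: 1647195 = 2·7^7 + 2·7^2 + 7 + 4; at 8: 2·8^8 + 2·8^2 + 8 + 4 = 33554572; next = 33554571
base 8: 33554571 = 2·8^8 + 2·8^2 + 8 + 3; at 9: 2·9^9 + 2·9^2 + 9 + 3 = 774841152; next = 774841151
base 9: 774841151 = 2·9^9 + 2·9^2 + 9 + 2; at 10: 2·10^10 + 2·10^2 + 10 + 2 = 20000000212; next = 20000000211

8, 80, 553, 6310, 93395, 1647195, 33554571, 774841151, 20000000211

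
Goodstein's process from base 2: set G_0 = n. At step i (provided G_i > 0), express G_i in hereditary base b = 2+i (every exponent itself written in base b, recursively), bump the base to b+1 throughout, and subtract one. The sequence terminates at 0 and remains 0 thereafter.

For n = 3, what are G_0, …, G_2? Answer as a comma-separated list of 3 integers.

3, 3, 3

step 0: 3 = 2 + 1; sub 3 for 2: 3 + 1; = 4; G_1 = 4−1 = 3
step 1: 3 = 3; sub 4 for 3: 4; = 4; G_2 = 4−1 = 3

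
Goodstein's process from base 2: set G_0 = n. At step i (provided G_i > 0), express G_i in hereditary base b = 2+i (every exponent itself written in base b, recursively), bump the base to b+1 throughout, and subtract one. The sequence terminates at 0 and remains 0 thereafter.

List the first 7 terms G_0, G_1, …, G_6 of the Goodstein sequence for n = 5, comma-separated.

base 2: 5 = 2^2 + 1; at 3: 3^3 + 1 = 28; next = 27
base 3: 27 = 3^3; at 4: 4^4 = 256; next = 255
base 4: 255 = 3·4^3 + 3·4^2 + 3·4 + 3; at 5: 3·5^3 + 3·5^2 + 3·5 + 3 = 468; next = 467
base 5: 467 = 3·5^3 + 3·5^2 + 3·5 + 2; at 6: 3·6^3 + 3·6^2 + 3·6 + 2 = 776; next = 775
base 6: 775 = 3·6^3 + 3·6^2 + 3·6 + 1; at 7: 3·7^3 + 3·7^2 + 3·7 + 1 = 1198; next = 1197
base 7: 1197 = 3·7^3 + 3·7^2 + 3·7; at 8: 3·8^3 + 3·8^2 + 3·8 = 1752; next = 1751

5, 27, 255, 467, 775, 1197, 1751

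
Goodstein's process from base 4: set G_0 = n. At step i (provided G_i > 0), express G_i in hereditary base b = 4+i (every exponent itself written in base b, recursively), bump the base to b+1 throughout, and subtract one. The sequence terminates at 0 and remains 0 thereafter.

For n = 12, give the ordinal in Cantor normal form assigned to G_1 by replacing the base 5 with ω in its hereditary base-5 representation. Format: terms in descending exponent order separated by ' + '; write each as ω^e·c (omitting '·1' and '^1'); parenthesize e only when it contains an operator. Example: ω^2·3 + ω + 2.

ω·2 + 4

(0) 12|_4 = 3·4 ↦ 3·5|_5 = 15 ⇒ 14
(1) 14|_5 = 2·5 + 4 ↦ 2·6 + 4|_6 = 16 ⇒ 15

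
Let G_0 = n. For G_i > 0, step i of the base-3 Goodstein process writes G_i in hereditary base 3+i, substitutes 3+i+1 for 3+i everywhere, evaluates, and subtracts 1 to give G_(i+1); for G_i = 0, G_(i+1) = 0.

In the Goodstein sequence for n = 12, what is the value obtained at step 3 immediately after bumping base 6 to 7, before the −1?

base 3: 12 = 3^2 + 3; at 4: 4^2 + 4 = 20; next = 19
base 4: 19 = 4^2 + 3; at 5: 5^2 + 3 = 28; next = 27
base 5: 27 = 5^2 + 2; at 6: 6^2 + 2 = 38; next = 37
base 6: 37 = 6^2 + 1; at 7: 7^2 + 1 = 50; next = 49

50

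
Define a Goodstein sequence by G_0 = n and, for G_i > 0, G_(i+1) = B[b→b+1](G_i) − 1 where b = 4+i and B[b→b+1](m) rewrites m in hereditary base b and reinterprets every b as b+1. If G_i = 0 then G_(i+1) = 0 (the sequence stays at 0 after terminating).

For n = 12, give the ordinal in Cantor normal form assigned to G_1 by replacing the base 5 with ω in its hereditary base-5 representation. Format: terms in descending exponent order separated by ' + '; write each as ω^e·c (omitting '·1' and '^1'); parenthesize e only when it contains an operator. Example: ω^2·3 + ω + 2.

ω·2 + 4

i=0: 12 = 3·4 (b=4); 4→5: 3·5 = 15; 15−1 = 14
i=1: 14 = 2·5 + 4 (b=5); 5→6: 2·6 + 4 = 16; 16−1 = 15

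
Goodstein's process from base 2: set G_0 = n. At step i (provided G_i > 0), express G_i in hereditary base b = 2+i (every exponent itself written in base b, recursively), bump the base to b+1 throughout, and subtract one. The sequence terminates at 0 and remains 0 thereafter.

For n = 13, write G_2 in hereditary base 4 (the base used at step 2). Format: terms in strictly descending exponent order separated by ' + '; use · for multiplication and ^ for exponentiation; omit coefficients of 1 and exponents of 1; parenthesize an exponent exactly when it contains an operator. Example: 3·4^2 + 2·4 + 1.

4^(4 + 1) + 3·4^3 + 3·4^2 + 3·4 + 3

[0] 13 ≡ 2^(2 + 1) + 2^2 + 1 (base 2). Lift 3: 109. −1: 108.
[1] 108 ≡ 3^(3 + 1) + 3^3 (base 3). Lift 4: 1280. −1: 1279.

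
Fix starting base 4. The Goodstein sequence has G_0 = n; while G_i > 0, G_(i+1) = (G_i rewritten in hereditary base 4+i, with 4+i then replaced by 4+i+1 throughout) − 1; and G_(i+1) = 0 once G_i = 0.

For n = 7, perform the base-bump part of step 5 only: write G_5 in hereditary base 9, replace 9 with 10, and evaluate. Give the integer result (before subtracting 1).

6

7 —HB4→ 4 + 3 —bump→ 5 + 3 = 8 —(−1)→ 7
7 —HB5→ 5 + 2 —bump→ 6 + 2 = 8 —(−1)→ 7
7 —HB6→ 6 + 1 —bump→ 7 + 1 = 8 —(−1)→ 7
7 —HB7→ 7 —bump→ 8 = 8 —(−1)→ 7
7 —HB8→ 7 —bump→ 7 = 7 —(−1)→ 6
6 —HB9→ 6 —bump→ 6 = 6 —(−1)→ 5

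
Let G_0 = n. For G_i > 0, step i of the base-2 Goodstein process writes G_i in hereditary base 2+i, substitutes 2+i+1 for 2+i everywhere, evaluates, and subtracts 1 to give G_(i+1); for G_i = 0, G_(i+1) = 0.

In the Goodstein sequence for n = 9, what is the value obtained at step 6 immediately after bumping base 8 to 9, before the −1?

step 0: 9 = 2^(2 + 1) + 1; sub 3 for 2: 3^(3 + 1) + 1; = 82; G_1 = 82−1 = 81
step 1: 81 = 3^(3 + 1); sub 4 for 3: 4^(4 + 1); = 1024; G_2 = 1024−1 = 1023
step 2: 1023 = 3·4^4 + 3·4^3 + 3·4^2 + 3·4 + 3; sub 5 for 4: 3·5^5 + 3·5^3 + 3·5^2 + 3·5 + 3; = 9843; G_3 = 9843−1 = 9842
step 3: 9842 = 3·5^5 + 3·5^3 + 3·5^2 + 3·5 + 2; sub 6 for 5: 3·6^6 + 3·6^3 + 3·6^2 + 3·6 + 2; = 140744; G_4 = 140744−1 = 140743
step 4: 140743 = 3·6^6 + 3·6^3 + 3·6^2 + 3·6 + 1; sub 7 for 6: 3·7^7 + 3·7^3 + 3·7^2 + 3·7 + 1; = 2471827; G_5 = 2471827−1 = 2471826
step 5: 2471826 = 3·7^7 + 3·7^3 + 3·7^2 + 3·7; sub 8 for 7: 3·8^8 + 3·8^3 + 3·8^2 + 3·8; = 50333400; G_6 = 50333400−1 = 50333399

1162263922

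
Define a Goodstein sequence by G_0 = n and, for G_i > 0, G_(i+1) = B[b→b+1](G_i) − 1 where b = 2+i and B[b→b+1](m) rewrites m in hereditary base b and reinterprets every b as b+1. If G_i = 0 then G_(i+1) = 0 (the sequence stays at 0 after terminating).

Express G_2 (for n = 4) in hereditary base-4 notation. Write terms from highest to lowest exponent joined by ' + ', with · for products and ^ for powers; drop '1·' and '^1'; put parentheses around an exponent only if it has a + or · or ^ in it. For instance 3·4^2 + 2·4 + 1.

2·4^2 + 2·4 + 1

G_0=4  [base 2] 2^2  →[2↦3]→  3^3 = 27  −1 ⇒ G_1=26
G_1=26  [base 3] 2·3^2 + 2·3 + 2  →[3↦4]→  2·4^2 + 2·4 + 2 = 42  −1 ⇒ G_2=41
G_2=41  [base 4] 2·4^2 + 2·4 + 1  →[4↦5]→  2·5^2 + 2·5 + 1 = 61  −1 ⇒ G_3=60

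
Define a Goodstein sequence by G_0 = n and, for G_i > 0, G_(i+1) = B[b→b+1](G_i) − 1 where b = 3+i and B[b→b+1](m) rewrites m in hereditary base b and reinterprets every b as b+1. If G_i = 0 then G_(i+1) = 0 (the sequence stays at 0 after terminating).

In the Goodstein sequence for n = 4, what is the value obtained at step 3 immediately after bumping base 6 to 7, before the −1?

3

(0) 4|_3 = 3 + 1 ↦ 4 + 1|_4 = 5 ⇒ 4
(1) 4|_4 = 4 ↦ 5|_5 = 5 ⇒ 4
(2) 4|_5 = 4 ↦ 4|_6 = 4 ⇒ 3
(3) 3|_6 = 3 ↦ 3|_7 = 3 ⇒ 2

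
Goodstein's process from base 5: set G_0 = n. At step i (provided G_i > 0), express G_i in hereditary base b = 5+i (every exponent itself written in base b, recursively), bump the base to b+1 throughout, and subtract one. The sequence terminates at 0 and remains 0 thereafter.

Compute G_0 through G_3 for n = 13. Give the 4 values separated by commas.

i=0: 13 = 2·5 + 3 (b=5); 5→6: 2·6 + 3 = 15; 15−1 = 14
i=1: 14 = 2·6 + 2 (b=6); 6→7: 2·7 + 2 = 16; 16−1 = 15
i=2: 15 = 2·7 + 1 (b=7); 7→8: 2·8 + 1 = 17; 17−1 = 16

13, 14, 15, 16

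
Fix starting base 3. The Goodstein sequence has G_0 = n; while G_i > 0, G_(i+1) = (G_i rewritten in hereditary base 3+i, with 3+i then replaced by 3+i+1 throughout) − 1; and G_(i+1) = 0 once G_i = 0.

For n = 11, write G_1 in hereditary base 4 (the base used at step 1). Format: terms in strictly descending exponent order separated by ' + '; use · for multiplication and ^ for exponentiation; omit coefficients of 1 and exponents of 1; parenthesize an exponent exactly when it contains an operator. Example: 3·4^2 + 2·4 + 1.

G_0=11  [base 3] 3^2 + 2  →[3↦4]→  4^2 + 2 = 18  −1 ⇒ G_1=17
G_1=17  [base 4] 4^2 + 1  →[4↦5]→  5^2 + 1 = 26  −1 ⇒ G_2=25

4^2 + 1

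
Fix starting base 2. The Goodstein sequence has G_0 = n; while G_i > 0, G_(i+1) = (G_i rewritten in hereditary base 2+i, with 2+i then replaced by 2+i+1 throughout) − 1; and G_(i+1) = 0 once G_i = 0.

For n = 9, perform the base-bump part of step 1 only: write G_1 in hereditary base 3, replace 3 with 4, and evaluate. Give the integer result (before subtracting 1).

[0] 9 ≡ 2^(2 + 1) + 1 (base 2). Lift 3: 82. −1: 81.
[1] 81 ≡ 3^(3 + 1) (base 3). Lift 4: 1024. −1: 1023.

1024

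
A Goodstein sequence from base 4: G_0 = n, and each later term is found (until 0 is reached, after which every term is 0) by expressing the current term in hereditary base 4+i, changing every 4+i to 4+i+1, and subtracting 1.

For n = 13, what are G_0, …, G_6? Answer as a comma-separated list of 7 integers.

13, 15, 17, 18, 19, 20, 21

G_0 = 13. HB_4(13) = 3·4 + 1. Bump = 16. G_1 = 15.
G_1 = 15. HB_5(15) = 3·5. Bump = 18. G_2 = 17.
G_2 = 17. HB_6(17) = 2·6 + 5. Bump = 19. G_3 = 18.
G_3 = 18. HB_7(18) = 2·7 + 4. Bump = 20. G_4 = 19.
G_4 = 19. HB_8(19) = 2·8 + 3. Bump = 21. G_5 = 20.
G_5 = 20. HB_9(20) = 2·9 + 2. Bump = 22. G_6 = 21.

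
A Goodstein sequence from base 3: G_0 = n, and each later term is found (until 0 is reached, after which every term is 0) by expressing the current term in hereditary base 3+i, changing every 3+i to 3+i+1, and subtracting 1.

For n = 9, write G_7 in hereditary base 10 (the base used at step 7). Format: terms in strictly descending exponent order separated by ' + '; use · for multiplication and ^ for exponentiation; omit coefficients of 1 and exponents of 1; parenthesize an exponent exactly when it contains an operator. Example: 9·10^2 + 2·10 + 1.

9 —HB3→ 3^2 —bump→ 4^2 = 16 —(−1)→ 15
15 —HB4→ 3·4 + 3 —bump→ 3·5 + 3 = 18 —(−1)→ 17
17 —HB5→ 3·5 + 2 —bump→ 3·6 + 2 = 20 —(−1)→ 19
19 —HB6→ 3·6 + 1 —bump→ 3·7 + 1 = 22 —(−1)→ 21
21 —HB7→ 3·7 —bump→ 3·8 = 24 —(−1)→ 23
23 —HB8→ 2·8 + 7 —bump→ 2·9 + 7 = 25 —(−1)→ 24
24 —HB9→ 2·9 + 6 —bump→ 2·10 + 6 = 26 —(−1)→ 25
25 —HB10→ 2·10 + 5 —bump→ 2·11 + 5 = 27 —(−1)→ 26

2·10 + 5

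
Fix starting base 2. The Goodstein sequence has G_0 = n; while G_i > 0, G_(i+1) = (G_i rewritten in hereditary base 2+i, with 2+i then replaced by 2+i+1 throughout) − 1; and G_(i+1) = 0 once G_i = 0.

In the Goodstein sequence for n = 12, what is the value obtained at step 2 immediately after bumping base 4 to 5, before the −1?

15686

(0) 12|_2 = 2^(2 + 1) + 2^2 ↦ 3^(3 + 1) + 3^3|_3 = 108 ⇒ 107
(1) 107|_3 = 3^(3 + 1) + 2·3^2 + 2·3 + 2 ↦ 4^(4 + 1) + 2·4^2 + 2·4 + 2|_4 = 1066 ⇒ 1065
(2) 1065|_4 = 4^(4 + 1) + 2·4^2 + 2·4 + 1 ↦ 5^(5 + 1) + 2·5^2 + 2·5 + 1|_5 = 15686 ⇒ 15685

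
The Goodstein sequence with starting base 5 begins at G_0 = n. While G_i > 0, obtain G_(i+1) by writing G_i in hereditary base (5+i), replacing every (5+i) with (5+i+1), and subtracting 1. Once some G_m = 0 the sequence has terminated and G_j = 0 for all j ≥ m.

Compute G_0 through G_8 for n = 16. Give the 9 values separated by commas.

base 5: 16 = 3·5 + 1; at 6: 3·6 + 1 = 19; next = 18
base 6: 18 = 3·6; at 7: 3·7 = 21; next = 20
base 7: 20 = 2·7 + 6; at 8: 2·8 + 6 = 22; next = 21
base 8: 21 = 2·8 + 5; at 9: 2·9 + 5 = 23; next = 22
base 9: 22 = 2·9 + 4; at 10: 2·10 + 4 = 24; next = 23
base 10: 23 = 2·10 + 3; at 11: 2·11 + 3 = 25; next = 24
base 11: 24 = 2·11 + 2; at 12: 2·12 + 2 = 26; next = 25
base 12: 25 = 2·12 + 1; at 13: 2·13 + 1 = 27; next = 26

16, 18, 20, 21, 22, 23, 24, 25, 26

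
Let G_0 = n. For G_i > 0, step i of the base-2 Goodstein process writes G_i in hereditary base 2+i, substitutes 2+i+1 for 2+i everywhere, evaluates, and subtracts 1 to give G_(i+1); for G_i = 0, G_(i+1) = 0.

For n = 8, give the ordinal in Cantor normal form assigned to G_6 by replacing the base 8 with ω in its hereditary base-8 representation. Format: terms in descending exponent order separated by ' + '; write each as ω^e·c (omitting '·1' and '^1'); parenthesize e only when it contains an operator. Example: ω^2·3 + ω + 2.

step 0: 8 = 2^(2 + 1); sub 3 for 2: 3^(3 + 1); = 81; G_1 = 81−1 = 80
step 1: 80 = 2·3^3 + 2·3^2 + 2·3 + 2; sub 4 for 3: 2·4^4 + 2·4^2 + 2·4 + 2; = 554; G_2 = 554−1 = 553
step 2: 553 = 2·4^4 + 2·4^2 + 2·4 + 1; sub 5 for 4: 2·5^5 + 2·5^2 + 2·5 + 1; = 6311; G_3 = 6311−1 = 6310
step 3: 6310 = 2·5^5 + 2·5^2 + 2·5; sub 6 for 5: 2·6^6 + 2·6^2 + 2·6; = 93396; G_4 = 93396−1 = 93395
step 4: 93395 = 2·6^6 + 2·6^2 + 6 + 5; sub 7 for 6: 2·7^7 + 2·7^2 + 7 + 5; = 1647196; G_5 = 1647196−1 = 1647195
step 5: 1647195 = 2·7^7 + 2·7^2 + 7 + 4; sub 8 for 7: 2·8^8 + 2·8^2 + 8 + 4; = 33554572; G_6 = 33554572−1 = 33554571
step 6: 33554571 = 2·8^8 + 2·8^2 + 8 + 3; sub 9 for 8: 2·9^9 + 2·9^2 + 9 + 3; = 774841152; G_7 = 774841152−1 = 774841151

ω^ω·2 + ω^2·2 + ω + 3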